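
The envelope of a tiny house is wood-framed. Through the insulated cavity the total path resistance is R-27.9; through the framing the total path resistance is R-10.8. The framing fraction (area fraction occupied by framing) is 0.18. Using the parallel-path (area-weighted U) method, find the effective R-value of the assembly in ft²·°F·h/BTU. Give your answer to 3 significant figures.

U_eff = 0.82/27.9 + 0.18/10.8 = 0.02939 + 0.01667 = 0.04606
R_eff = 1/U_eff = 21.71 ft²·°F·h/BTU

21.7 ft²·°F·h/BTU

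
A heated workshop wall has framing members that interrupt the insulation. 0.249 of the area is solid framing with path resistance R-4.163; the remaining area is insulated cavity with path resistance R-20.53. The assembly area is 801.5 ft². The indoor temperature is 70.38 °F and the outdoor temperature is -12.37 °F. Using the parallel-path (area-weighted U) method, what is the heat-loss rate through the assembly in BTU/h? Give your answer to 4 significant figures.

6393 BTU/h

U_eff = 0.751/20.53 + 0.249/4.163 = 0.036581 + 0.059813 = 0.096393
R_eff = 1/U_eff = 10.374 ft²·°F·h/BTU
Q = 801.5 × (70.38 − (-12.37)) / 10.374 = 6393.2 BTU/h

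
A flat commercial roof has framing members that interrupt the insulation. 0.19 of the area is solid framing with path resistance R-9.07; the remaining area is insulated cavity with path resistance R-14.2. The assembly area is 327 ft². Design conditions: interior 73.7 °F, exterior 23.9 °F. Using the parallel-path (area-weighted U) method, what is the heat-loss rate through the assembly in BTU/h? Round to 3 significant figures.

U_eff = 0.81/14.2 + 0.19/9.07 = 0.05704 + 0.02095 = 0.07799
R_eff = 1/U_eff = 12.82 ft²·°F·h/BTU
Q = 327 × (73.7 − 23.9) / 12.82 = 1270 BTU/h

1270 BTU/h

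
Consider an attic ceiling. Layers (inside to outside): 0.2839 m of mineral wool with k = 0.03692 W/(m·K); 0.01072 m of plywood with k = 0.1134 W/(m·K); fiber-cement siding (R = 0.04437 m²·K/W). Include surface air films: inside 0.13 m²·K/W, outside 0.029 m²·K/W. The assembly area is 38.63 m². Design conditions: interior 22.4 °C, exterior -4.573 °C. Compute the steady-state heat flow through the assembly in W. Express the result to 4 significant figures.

130.4 W

0.2839/0.03692 = 7.6896
0.01072/0.1134 = 0.094533
R_total = 0.13 + 7.6896 + 0.094533 + 0.04437 + 0.029 = 7.9875 m²·K/W
Q = A·ΔT/R = 38.63 × (22.4 − (-4.573)) / 7.9875 = 130.45 W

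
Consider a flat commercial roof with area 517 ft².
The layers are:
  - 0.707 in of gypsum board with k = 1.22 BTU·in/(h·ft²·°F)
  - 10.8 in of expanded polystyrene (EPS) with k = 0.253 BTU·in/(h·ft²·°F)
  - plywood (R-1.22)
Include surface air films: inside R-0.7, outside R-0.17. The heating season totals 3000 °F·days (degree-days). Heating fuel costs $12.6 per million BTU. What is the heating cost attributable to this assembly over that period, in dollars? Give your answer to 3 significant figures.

0.707/1.22 = 0.5795
10.8/0.253 = 42.69
R_total = 0.7 + 0.5795 + 42.69 + 1.22 + 0.17 = 45.36 ft²·°F·h/BTU
E = A × HDD × 24 / R = 517 × 3000 × 24 / 45.36 = 820700 BTU
Cost = 820700/10⁶ × 12.6 = $10.34

10.3 dollars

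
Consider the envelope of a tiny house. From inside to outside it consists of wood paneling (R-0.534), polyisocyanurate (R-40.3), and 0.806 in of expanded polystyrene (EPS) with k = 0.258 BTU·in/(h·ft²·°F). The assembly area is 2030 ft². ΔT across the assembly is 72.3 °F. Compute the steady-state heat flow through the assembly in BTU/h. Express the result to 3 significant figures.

0.806/0.258 = 3.124
R_total = 0.534 + 40.3 + 3.124 = 43.96 ft²·°F·h/BTU
Q = A·ΔT/R = 2030 × 72.3 / 43.96 = 3339 BTU/h

3340 BTU/h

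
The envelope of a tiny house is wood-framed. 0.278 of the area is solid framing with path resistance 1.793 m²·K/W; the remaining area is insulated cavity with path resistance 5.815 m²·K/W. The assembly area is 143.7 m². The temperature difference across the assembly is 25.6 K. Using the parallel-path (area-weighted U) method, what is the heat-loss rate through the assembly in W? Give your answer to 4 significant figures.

U_eff = 0.722/5.815 + 0.278/1.793 = 0.12416 + 0.15505 = 0.27921
R_eff = 1/U_eff = 3.5815 m²·K/W
Q = 143.7 × 25.6 / 3.5815 = 1027.1 W

1027 W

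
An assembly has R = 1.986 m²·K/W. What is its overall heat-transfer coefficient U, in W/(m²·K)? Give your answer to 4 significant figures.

U = 1/R = 1/1.986 = 0.50352

0.5035 W/(m²·K)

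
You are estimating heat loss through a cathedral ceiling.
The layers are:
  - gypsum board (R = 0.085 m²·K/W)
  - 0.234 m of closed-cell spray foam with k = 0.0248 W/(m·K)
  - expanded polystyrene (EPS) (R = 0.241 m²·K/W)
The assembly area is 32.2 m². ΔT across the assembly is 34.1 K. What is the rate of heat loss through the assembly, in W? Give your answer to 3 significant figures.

112 W

0.234/0.0248 = 9.435
R_total = 0.085 + 9.435 + 0.241 = 9.761 m²·K/W
Q = A·ΔT/R = 32.2 × 34.1 / 9.761 = 112.5 W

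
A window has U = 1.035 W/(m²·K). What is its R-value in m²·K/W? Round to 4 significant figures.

0.9662 m²·K/W

R = 1/U = 1/1.035 = 0.96618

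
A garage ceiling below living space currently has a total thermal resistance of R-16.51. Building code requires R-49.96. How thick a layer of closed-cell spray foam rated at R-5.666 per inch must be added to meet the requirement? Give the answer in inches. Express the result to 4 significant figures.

5.904 in

ΔR = 49.96 − 16.51 = 33.45 ft²·°F·h/BTU
L = ΔR / (R/in) = 33.45/5.666 = 5.9036 in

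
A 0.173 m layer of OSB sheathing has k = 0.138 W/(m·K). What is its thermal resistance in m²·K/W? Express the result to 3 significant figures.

1.25 m²·K/W

R = L/k = 0.173/0.138 = 1.254 m²·K/W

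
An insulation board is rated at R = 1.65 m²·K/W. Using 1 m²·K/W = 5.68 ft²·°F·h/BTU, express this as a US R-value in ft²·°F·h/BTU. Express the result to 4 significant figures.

9.372 ft²·°F·h/BTU

R_US = 1.65 × 5.68 = 9.372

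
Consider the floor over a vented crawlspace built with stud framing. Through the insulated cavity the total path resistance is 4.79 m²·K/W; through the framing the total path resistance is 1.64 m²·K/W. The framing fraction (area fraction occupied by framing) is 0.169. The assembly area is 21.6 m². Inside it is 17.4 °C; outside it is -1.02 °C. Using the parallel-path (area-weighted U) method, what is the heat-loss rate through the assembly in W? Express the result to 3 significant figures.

U_eff = 0.831/4.79 + 0.169/1.64 = 0.1735 + 0.103 = 0.2765
R_eff = 1/U_eff = 3.616 m²·K/W
Q = 21.6 × (17.4 − (-1.02)) / 3.616 = 110 W

110 W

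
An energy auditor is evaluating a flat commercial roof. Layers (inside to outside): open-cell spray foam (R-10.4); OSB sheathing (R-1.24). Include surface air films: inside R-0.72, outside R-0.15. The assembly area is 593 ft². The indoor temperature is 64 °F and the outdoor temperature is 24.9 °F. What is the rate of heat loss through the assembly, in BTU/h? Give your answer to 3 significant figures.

1850 BTU/h

R_total = 0.72 + 10.4 + 1.24 + 0.15 = 12.51 ft²·°F·h/BTU
Q = A·ΔT/R = 593 × (64 − 24.9) / 12.51 = 1853 BTU/h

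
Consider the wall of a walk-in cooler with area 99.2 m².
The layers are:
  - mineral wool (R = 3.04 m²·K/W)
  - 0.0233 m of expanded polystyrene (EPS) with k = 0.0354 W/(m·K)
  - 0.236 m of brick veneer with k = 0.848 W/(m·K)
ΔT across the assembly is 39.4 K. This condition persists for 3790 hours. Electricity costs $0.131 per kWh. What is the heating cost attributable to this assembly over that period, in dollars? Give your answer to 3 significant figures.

488 dollars

0.0233/0.0354 = 0.6582
0.236/0.848 = 0.2783
R_total = 3.04 + 0.6582 + 0.2783 = 3.976 m²·K/W
Q = 99.2 × 39.4 / 3.976 = 982.9 W
E = 982.9 W × 3790 h / 1000 = 3725 kWh
Cost = 3725 × 0.131 = $488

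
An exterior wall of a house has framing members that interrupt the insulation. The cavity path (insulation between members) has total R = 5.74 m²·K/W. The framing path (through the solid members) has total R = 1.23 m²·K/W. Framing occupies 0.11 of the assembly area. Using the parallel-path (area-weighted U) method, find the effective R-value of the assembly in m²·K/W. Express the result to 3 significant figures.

U_eff = 0.89/5.74 + 0.11/1.23 = 0.1551 + 0.08943 = 0.2445
R_eff = 1/U_eff = 4.09 m²·K/W

4.09 m²·K/W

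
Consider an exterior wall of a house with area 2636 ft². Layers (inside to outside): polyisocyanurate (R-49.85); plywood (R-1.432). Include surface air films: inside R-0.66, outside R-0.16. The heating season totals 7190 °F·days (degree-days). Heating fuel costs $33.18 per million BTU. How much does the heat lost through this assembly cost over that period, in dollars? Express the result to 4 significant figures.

R_total = 0.66 + 49.85 + 1.432 + 0.16 = 52.102 ft²·°F·h/BTU
E = A × HDD × 24 / R = 2636 × 7190 × 24 / 52.102 = 8730300 BTU
Cost = 8730300/10⁶ × 33.18 = $289.67

289.7 dollars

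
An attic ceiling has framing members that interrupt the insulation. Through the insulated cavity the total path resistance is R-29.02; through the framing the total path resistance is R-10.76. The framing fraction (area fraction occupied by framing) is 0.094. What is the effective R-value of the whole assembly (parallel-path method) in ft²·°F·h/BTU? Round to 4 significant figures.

25.03 ft²·°F·h/BTU

U_eff = 0.906/29.02 + 0.094/10.76 = 0.03122 + 0.0087361 = 0.039956
R_eff = 1/U_eff = 25.028 ft²·°F·h/BTU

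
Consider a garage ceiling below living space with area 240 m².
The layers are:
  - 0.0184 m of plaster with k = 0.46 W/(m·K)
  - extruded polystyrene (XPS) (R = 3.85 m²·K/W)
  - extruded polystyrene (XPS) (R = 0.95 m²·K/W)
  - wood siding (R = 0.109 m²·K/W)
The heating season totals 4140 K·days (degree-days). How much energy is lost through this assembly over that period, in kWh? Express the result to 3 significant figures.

0.0184/0.46 = 0.04
R_total = 0.04 + 3.85 + 0.95 + 0.109 = 4.949 m²·K/W
E = A × HDD × 24 / R / 1000 = 240 × 4140 × 24 / 4.949 / 1000 = 4818 kWh

4820 kWh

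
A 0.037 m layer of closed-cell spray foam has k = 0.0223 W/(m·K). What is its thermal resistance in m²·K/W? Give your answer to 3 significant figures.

R = L/k = 0.037/0.0223 = 1.659 m²·K/W

1.66 m²·K/W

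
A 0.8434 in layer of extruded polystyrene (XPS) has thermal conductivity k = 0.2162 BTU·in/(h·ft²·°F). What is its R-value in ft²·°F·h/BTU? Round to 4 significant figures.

3.901 ft²·°F·h/BTU

R = L/k = 0.8434/0.2162 = 3.901 ft²·°F·h/BTU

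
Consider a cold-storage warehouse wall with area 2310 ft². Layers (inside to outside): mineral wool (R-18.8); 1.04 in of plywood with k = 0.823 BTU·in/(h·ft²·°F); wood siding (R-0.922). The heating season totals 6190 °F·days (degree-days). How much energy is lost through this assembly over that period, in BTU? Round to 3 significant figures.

1.04/0.823 = 1.264
R_total = 18.8 + 1.264 + 0.922 = 20.99 ft²·°F·h/BTU
E = A × HDD × 24 / R = 2310 × 6190 × 24 / 20.99 = 16350000 BTU

16400000 BTU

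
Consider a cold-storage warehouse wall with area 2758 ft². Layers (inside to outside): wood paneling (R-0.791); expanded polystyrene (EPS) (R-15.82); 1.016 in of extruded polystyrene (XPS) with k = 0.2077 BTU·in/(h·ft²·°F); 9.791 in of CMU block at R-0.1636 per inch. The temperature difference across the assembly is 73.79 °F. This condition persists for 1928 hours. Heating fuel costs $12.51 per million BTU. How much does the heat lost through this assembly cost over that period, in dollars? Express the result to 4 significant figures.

1.016/0.2077 = 4.8917
9.791 × 0.1636 = 1.6018
R_total = 0.791 + 15.82 + 4.8917 + 1.6018 = 23.104 ft²·°F·h/BTU
Q = 2758 × 73.79 / 23.104 = 8808.4 BTU/h
E = 8808.4 × 1928 = 16983000 BTU
Cost = 16983000/10⁶ × 12.51 = $212.45

212.5 dollars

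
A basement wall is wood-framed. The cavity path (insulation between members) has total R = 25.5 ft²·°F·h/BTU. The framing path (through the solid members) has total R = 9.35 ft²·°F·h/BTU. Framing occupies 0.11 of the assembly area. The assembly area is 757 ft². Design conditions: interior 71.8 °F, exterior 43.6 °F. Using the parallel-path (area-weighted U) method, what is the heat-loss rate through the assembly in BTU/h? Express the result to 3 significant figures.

996 BTU/h

U_eff = 0.89/25.5 + 0.11/9.35 = 0.0349 + 0.01176 = 0.04667
R_eff = 1/U_eff = 21.43 ft²·°F·h/BTU
Q = 757 × (71.8 − 43.6) / 21.43 = 996.2 BTU/h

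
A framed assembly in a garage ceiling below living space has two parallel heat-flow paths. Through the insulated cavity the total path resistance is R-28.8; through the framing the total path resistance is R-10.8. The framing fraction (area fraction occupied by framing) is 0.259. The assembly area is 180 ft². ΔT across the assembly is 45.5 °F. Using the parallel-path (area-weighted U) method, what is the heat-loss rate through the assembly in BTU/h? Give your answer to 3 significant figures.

U_eff = 0.741/28.8 + 0.259/10.8 = 0.02573 + 0.02398 = 0.04971
R_eff = 1/U_eff = 20.12 ft²·°F·h/BTU
Q = 180 × 45.5 / 20.12 = 407.1 BTU/h

407 BTU/h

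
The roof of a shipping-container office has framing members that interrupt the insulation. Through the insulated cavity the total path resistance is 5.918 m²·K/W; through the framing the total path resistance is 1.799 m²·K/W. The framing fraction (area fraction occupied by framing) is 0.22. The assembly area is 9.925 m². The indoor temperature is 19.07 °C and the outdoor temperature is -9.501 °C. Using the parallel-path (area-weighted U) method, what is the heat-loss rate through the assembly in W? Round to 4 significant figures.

U_eff = 0.78/5.918 + 0.22/1.799 = 0.1318 + 0.12229 = 0.25409
R_eff = 1/U_eff = 3.9356 m²·K/W
Q = 9.925 × (19.07 − (-9.501)) / 3.9356 = 72.052 W

72.05 W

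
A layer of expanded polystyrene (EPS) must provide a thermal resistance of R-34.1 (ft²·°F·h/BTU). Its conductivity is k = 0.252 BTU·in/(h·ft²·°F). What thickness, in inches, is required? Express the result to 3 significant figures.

L = R × k = 34.1 × 0.252 = 8.593 in

8.59 in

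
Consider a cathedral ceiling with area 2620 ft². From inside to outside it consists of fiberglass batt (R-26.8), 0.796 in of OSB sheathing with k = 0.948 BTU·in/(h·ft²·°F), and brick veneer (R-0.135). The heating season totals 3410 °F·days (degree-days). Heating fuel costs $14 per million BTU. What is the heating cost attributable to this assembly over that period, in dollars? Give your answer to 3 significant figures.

108 dollars

0.796/0.948 = 0.8397
R_total = 26.8 + 0.8397 + 0.135 = 27.77 ft²·°F·h/BTU
E = A × HDD × 24 / R = 2620 × 3410 × 24 / 27.77 = 7720000 BTU
Cost = 7720000/10⁶ × 14 = $108.1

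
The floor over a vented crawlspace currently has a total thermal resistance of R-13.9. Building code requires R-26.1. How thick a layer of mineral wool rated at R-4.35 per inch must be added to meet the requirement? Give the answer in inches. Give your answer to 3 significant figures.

2.80 in

ΔR = 26.1 − 13.9 = 12.2 ft²·°F·h/BTU
L = ΔR / (R/in) = 12.2/4.35 = 2.805 in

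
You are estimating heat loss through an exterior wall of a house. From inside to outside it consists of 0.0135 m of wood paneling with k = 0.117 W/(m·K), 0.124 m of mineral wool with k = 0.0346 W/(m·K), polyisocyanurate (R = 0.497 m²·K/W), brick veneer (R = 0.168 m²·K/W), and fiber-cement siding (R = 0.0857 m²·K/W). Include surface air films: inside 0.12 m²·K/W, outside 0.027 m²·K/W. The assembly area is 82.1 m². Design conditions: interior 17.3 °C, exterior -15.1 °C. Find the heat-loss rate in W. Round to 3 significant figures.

579 W

0.0135/0.117 = 0.1154
0.124/0.0346 = 3.584
R_total = 0.12 + 0.1154 + 3.584 + 0.497 + 0.168 + 0.0857 + 0.027 = 4.597 m²·K/W
Q = A·ΔT/R = 82.1 × (17.3 − (-15.1)) / 4.597 = 578.7 W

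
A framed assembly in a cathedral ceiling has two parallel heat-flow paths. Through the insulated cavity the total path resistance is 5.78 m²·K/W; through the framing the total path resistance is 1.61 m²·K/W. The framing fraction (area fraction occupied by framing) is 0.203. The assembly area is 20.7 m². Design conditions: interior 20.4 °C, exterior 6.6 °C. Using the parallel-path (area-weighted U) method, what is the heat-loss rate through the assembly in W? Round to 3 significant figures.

75.4 W

U_eff = 0.797/5.78 + 0.203/1.61 = 0.1379 + 0.1261 = 0.264
R_eff = 1/U_eff = 3.788 m²·K/W
Q = 20.7 × (20.4 − 6.6) / 3.788 = 75.41 W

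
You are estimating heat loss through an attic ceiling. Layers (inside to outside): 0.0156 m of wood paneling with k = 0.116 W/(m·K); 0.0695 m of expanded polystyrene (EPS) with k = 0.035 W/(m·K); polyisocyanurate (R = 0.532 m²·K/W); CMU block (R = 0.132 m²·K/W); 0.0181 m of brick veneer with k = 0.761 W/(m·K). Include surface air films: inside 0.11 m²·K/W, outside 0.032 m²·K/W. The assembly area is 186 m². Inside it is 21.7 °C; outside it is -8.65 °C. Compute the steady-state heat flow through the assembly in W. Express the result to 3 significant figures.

0.0156/0.116 = 0.1345
0.0695/0.035 = 1.986
0.0181/0.761 = 0.02378
R_total = 0.11 + 0.1345 + 1.986 + 0.532 + 0.132 + 0.02378 + 0.032 = 2.95 m²·K/W
Q = A·ΔT/R = 186 × (21.7 − (-8.65)) / 2.95 = 1914 W

1910 W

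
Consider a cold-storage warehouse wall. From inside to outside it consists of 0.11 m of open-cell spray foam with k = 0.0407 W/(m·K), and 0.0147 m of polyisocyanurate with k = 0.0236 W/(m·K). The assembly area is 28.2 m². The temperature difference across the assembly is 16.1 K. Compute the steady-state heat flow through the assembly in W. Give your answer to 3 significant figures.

137 W

0.11/0.0407 = 2.703
0.0147/0.0236 = 0.6229
R_total = 2.703 + 0.6229 = 3.326 m²·K/W
Q = A·ΔT/R = 28.2 × 16.1 / 3.326 = 136.5 W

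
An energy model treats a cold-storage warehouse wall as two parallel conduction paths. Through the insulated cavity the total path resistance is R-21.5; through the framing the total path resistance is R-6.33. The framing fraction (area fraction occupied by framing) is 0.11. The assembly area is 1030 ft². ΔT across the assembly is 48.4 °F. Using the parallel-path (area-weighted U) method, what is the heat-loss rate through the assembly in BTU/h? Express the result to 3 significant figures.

U_eff = 0.89/21.5 + 0.11/6.33 = 0.0414 + 0.01738 = 0.05877
R_eff = 1/U_eff = 17.01 ft²·°F·h/BTU
Q = 1030 × 48.4 / 17.01 = 2930 BTU/h

2930 BTU/h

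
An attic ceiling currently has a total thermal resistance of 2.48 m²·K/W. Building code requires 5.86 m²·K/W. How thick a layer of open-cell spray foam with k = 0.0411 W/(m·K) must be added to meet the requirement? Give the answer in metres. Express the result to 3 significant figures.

0.139 m

ΔR = 5.86 − 2.48 = 3.38 m²·K/W
L = ΔR × k = 3.38 × 0.0411 = 0.1389 m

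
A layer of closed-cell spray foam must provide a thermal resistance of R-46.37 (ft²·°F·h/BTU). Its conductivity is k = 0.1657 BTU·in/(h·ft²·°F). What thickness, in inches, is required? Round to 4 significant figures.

7.684 in

L = R × k = 46.37 × 0.1657 = 7.6835 in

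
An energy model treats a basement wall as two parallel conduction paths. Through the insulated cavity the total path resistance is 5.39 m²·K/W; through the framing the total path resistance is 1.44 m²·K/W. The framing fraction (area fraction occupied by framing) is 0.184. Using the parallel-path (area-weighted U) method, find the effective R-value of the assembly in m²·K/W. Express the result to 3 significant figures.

3.58 m²·K/W

U_eff = 0.816/5.39 + 0.184/1.44 = 0.1514 + 0.1278 = 0.2792
R_eff = 1/U_eff = 3.582 m²·K/W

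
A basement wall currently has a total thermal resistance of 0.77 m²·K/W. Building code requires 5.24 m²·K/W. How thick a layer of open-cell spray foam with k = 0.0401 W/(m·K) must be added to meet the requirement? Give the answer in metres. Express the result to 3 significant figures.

ΔR = 5.24 − 0.77 = 4.47 m²·K/W
L = ΔR × k = 4.47 × 0.0401 = 0.1792 m

0.179 m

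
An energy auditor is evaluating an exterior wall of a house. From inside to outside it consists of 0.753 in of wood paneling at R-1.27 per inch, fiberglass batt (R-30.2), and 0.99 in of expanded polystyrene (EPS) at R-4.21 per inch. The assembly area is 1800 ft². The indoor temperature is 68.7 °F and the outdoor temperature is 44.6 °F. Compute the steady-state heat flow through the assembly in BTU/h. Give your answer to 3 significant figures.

0.753 × 1.27 = 0.9563
0.99 × 4.21 = 4.168
R_total = 0.9563 + 30.2 + 4.168 = 35.32 ft²·°F·h/BTU
Q = A·ΔT/R = 1800 × (68.7 − 44.6) / 35.32 = 1228 BTU/h

1230 BTU/h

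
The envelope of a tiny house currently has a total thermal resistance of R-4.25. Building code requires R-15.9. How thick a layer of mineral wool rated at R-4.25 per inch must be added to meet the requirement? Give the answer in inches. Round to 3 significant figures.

ΔR = 15.9 − 4.25 = 11.65 ft²·°F·h/BTU
L = ΔR / (R/in) = 11.65/4.25 = 2.741 in

2.74 in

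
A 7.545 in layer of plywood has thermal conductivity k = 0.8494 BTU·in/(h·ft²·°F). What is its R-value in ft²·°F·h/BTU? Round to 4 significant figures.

R = L/k = 7.545/0.8494 = 8.8827 ft²·°F·h/BTU

8.883 ft²·°F·h/BTU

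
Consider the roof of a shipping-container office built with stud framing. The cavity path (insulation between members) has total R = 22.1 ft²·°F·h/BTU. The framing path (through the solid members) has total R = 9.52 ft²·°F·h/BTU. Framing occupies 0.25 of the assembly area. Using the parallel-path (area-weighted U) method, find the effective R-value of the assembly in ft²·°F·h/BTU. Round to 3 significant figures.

U_eff = 0.75/22.1 + 0.25/9.52 = 0.03394 + 0.02626 = 0.0602
R_eff = 1/U_eff = 16.61 ft²·°F·h/BTU

16.6 ft²·°F·h/BTU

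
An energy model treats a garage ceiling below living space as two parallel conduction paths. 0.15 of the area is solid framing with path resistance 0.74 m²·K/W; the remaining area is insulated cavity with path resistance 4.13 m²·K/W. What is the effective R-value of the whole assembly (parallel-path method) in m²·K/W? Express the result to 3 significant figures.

U_eff = 0.85/4.13 + 0.15/0.74 = 0.2058 + 0.2027 = 0.4085
R_eff = 1/U_eff = 2.448 m²·K/W

2.45 m²·K/W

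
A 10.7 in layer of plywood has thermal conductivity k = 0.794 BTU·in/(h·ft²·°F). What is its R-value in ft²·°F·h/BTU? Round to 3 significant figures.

13.5 ft²·°F·h/BTU

R = L/k = 10.7/0.794 = 13.48 ft²·°F·h/BTU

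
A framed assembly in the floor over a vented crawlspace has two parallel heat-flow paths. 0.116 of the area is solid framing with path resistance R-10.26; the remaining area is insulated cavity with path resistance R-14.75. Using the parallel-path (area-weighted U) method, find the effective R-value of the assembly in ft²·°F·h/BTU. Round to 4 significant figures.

U_eff = 0.884/14.75 + 0.116/10.26 = 0.059932 + 0.011306 = 0.071238
R_eff = 1/U_eff = 14.037 ft²·°F·h/BTU

14.04 ft²·°F·h/BTU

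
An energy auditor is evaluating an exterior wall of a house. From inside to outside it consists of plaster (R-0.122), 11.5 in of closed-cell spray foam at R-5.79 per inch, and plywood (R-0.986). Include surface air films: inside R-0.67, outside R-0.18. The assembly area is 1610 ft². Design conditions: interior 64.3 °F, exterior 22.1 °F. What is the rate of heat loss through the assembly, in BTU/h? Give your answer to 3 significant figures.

991 BTU/h

11.5 × 5.79 = 66.58
R_total = 0.67 + 0.122 + 66.58 + 0.986 + 0.18 = 68.54 ft²·°F·h/BTU
Q = A·ΔT/R = 1610 × (64.3 − 22.1) / 68.54 = 991.2 BTU/h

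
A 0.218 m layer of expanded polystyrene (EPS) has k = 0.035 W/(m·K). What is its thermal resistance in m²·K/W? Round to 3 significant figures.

6.23 m²·K/W

R = L/k = 0.218/0.035 = 6.229 m²·K/W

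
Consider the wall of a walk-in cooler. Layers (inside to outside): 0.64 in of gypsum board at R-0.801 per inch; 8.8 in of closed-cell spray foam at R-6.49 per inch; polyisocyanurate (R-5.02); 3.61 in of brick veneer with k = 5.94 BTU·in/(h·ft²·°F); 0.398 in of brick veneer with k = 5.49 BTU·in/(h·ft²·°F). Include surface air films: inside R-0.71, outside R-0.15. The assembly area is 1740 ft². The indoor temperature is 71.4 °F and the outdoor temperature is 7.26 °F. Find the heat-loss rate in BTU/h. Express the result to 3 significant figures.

1740 BTU/h

0.64 × 0.801 = 0.5126
8.8 × 6.49 = 57.11
3.61/5.94 = 0.6077
0.398/5.49 = 0.0725
R_total = 0.71 + 0.5126 + 57.11 + 5.02 + 0.6077 + 0.0725 + 0.15 = 64.18 ft²·°F·h/BTU
Q = A·ΔT/R = 1740 × (71.4 − 7.26) / 64.18 = 1739 BTU/h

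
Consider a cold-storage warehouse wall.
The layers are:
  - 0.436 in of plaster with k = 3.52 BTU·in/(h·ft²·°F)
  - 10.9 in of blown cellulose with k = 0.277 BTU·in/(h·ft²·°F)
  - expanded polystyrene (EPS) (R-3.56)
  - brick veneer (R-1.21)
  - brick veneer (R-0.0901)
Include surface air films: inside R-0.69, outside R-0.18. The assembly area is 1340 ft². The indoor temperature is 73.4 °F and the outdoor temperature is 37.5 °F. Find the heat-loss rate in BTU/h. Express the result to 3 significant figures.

1060 BTU/h

0.436/3.52 = 0.1239
10.9/0.277 = 39.35
R_total = 0.69 + 0.1239 + 39.35 + 3.56 + 1.21 + 0.0901 + 0.18 = 45.2 ft²·°F·h/BTU
Q = A·ΔT/R = 1340 × (73.4 − 37.5) / 45.2 = 1064 BTU/h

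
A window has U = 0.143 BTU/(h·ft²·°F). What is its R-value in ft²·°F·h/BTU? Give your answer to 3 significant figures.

6.99 ft²·°F·h/BTU

R = 1/U = 1/0.143 = 6.993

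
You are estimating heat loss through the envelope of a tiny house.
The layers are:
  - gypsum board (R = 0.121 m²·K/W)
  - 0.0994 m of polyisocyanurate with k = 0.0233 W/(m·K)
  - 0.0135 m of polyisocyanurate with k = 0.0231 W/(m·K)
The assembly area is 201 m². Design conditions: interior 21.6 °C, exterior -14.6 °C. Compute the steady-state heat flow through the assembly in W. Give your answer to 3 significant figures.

0.0994/0.0233 = 4.266
0.0135/0.0231 = 0.5844
R_total = 0.121 + 4.266 + 0.5844 = 4.972 m²·K/W
Q = A·ΔT/R = 201 × (21.6 − (-14.6)) / 4.972 = 1464 W

1460 W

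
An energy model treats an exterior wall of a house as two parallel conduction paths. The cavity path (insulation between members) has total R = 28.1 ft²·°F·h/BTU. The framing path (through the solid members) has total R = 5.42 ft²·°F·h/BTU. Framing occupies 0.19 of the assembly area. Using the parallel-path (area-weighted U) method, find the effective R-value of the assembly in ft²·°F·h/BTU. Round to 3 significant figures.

U_eff = 0.81/28.1 + 0.19/5.42 = 0.02883 + 0.03506 = 0.06388
R_eff = 1/U_eff = 15.65 ft²·°F·h/BTU

15.7 ft²·°F·h/BTU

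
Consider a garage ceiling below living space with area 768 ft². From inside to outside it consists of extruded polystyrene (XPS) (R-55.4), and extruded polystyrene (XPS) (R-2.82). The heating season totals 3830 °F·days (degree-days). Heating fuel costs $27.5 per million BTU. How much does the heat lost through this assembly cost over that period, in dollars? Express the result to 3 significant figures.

33.3 dollars

R_total = 55.4 + 2.82 = 58.22 ft²·°F·h/BTU
E = A × HDD × 24 / R = 768 × 3830 × 24 / 58.22 = 1213000 BTU
Cost = 1213000/10⁶ × 27.5 = $33.35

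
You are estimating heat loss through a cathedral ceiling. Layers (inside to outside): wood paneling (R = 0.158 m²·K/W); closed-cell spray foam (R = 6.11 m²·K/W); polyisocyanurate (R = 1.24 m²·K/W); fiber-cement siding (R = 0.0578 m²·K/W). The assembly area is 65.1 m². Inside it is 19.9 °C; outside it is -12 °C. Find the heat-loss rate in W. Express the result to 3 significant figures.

274 W

R_total = 0.158 + 6.11 + 1.24 + 0.0578 = 7.566 m²·K/W
Q = A·ΔT/R = 65.1 × (19.9 − (-12)) / 7.566 = 274.5 W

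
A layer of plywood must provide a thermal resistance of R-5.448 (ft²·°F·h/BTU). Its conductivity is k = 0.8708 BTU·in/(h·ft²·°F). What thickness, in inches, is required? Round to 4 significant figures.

4.744 in

L = R × k = 5.448 × 0.8708 = 4.7441 in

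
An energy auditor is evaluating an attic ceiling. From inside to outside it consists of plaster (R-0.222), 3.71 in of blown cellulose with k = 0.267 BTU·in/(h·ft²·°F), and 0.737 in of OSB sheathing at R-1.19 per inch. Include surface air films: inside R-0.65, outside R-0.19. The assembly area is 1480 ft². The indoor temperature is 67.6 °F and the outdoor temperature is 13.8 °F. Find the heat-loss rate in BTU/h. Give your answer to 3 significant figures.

5030 BTU/h

3.71/0.267 = 13.9
0.737 × 1.19 = 0.877
R_total = 0.65 + 0.222 + 13.9 + 0.877 + 0.19 = 15.83 ft²·°F·h/BTU
Q = A·ΔT/R = 1480 × (67.6 − 13.8) / 15.83 = 5029 BTU/h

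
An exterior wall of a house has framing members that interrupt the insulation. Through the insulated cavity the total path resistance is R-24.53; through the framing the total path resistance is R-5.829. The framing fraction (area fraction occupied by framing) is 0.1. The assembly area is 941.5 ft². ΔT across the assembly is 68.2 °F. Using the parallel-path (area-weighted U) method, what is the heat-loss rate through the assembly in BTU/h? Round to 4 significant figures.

U_eff = 0.9/24.53 + 0.1/5.829 = 0.03669 + 0.017156 = 0.053845
R_eff = 1/U_eff = 18.572 ft²·°F·h/BTU
Q = 941.5 × 68.2 / 18.572 = 3457.4 BTU/h

3457 BTU/h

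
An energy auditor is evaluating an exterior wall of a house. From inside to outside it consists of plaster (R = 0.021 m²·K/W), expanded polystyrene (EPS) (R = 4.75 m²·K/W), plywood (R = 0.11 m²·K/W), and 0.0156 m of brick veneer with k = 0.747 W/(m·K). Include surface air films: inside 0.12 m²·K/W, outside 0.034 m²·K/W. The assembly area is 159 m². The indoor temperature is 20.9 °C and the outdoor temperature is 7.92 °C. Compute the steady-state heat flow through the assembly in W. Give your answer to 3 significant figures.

408 W

0.0156/0.747 = 0.02088
R_total = 0.12 + 0.021 + 4.75 + 0.11 + 0.02088 + 0.034 = 5.056 m²·K/W
Q = A·ΔT/R = 159 × (20.9 − 7.92) / 5.056 = 408.2 W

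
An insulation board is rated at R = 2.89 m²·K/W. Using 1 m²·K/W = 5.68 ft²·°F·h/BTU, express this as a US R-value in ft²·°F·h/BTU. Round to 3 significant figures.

16.4 ft²·°F·h/BTU

R_US = 2.89 × 5.68 = 16.42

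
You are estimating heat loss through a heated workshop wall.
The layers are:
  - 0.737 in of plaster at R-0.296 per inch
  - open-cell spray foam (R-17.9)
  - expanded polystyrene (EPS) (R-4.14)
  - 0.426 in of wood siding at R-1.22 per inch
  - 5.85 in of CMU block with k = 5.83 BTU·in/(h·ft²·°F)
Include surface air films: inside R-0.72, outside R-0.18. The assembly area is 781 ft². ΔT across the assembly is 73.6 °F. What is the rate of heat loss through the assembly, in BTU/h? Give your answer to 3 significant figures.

2330 BTU/h

0.737 × 0.296 = 0.2182
0.426 × 1.22 = 0.5197
5.85/5.83 = 1.003
R_total = 0.72 + 0.2182 + 17.9 + 4.14 + 0.5197 + 1.003 + 0.18 = 24.68 ft²·°F·h/BTU
Q = A·ΔT/R = 781 × 73.6 / 24.68 = 2329 BTU/h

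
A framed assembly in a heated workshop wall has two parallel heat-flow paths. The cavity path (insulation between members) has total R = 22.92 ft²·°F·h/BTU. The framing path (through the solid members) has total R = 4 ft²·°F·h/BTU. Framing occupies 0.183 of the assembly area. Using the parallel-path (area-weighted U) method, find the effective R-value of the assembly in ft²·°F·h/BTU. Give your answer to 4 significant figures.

U_eff = 0.817/22.92 + 0.183/4 = 0.035646 + 0.04575 = 0.081396
R_eff = 1/U_eff = 12.286 ft²·°F·h/BTU

12.29 ft²·°F·h/BTU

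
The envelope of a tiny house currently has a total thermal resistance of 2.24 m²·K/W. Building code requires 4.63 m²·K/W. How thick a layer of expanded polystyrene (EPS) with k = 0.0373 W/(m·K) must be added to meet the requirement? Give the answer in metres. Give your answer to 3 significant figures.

0.0891 m

ΔR = 4.63 − 2.24 = 2.39 m²·K/W
L = ΔR × k = 2.39 × 0.0373 = 0.08915 m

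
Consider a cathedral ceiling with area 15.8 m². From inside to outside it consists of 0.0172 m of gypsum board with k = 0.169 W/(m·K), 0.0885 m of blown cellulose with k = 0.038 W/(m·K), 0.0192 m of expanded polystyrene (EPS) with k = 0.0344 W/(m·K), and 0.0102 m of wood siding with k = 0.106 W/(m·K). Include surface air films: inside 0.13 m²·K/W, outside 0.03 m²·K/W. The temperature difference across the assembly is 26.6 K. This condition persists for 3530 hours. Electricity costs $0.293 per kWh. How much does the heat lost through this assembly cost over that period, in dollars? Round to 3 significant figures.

134 dollars

0.0172/0.169 = 0.1018
0.0885/0.038 = 2.329
0.0192/0.0344 = 0.5581
0.0102/0.106 = 0.09623
R_total = 0.13 + 0.1018 + 2.329 + 0.5581 + 0.09623 + 0.03 = 3.245 m²·K/W
Q = 15.8 × 26.6 / 3.245 = 129.5 W
E = 129.5 W × 3530 h / 1000 = 457.2 kWh
Cost = 457.2 × 0.293 = $134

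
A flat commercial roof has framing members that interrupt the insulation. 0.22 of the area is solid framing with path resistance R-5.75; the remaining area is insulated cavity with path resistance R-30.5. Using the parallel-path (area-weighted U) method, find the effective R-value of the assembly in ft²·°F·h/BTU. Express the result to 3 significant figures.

U_eff = 0.78/30.5 + 0.22/5.75 = 0.02557 + 0.03826 = 0.06383
R_eff = 1/U_eff = 15.67 ft²·°F·h/BTU

15.7 ft²·°F·h/BTU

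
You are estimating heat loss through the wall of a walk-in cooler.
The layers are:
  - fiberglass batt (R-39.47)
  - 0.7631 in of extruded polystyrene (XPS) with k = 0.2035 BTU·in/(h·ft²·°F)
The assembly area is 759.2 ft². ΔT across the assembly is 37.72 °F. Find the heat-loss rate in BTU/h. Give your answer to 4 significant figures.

0.7631/0.2035 = 3.7499
R_total = 39.47 + 3.7499 = 43.22 ft²·°F·h/BTU
Q = A·ΔT/R = 759.2 × 37.72 / 43.22 = 662.59 BTU/h

662.6 BTU/h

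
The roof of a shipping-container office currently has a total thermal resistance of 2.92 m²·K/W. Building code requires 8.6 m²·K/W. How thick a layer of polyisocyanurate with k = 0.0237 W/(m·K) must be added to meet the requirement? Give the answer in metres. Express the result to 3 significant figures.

ΔR = 8.6 − 2.92 = 5.68 m²·K/W
L = ΔR × k = 5.68 × 0.0237 = 0.1346 m

0.135 m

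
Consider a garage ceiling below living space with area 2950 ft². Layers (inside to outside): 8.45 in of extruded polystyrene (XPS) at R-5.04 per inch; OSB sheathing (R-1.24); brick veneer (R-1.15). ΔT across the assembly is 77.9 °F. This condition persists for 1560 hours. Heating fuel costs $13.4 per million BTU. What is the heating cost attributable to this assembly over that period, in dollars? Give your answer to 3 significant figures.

107 dollars

8.45 × 5.04 = 42.59
R_total = 42.59 + 1.24 + 1.15 = 44.98 ft²·°F·h/BTU
Q = 2950 × 77.9 / 44.98 = 5109 BTU/h
E = 5109 × 1560 = 7970000 BTU
Cost = 7970000/10⁶ × 13.4 = $106.8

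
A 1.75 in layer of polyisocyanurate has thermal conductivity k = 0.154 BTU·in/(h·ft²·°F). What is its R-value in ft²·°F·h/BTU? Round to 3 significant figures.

R = L/k = 1.75/0.154 = 11.36 ft²·°F·h/BTU

11.4 ft²·°F·h/BTU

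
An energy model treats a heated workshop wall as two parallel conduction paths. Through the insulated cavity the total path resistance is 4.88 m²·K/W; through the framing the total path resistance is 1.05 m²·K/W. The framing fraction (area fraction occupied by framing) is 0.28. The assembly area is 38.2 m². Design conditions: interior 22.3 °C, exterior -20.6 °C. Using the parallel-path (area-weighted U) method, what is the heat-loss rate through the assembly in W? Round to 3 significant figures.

U_eff = 0.72/4.88 + 0.28/1.05 = 0.1475 + 0.2667 = 0.4142
R_eff = 1/U_eff = 2.414 m²·K/W
Q = 38.2 × (22.3 − (-20.6)) / 2.414 = 678.8 W

679 W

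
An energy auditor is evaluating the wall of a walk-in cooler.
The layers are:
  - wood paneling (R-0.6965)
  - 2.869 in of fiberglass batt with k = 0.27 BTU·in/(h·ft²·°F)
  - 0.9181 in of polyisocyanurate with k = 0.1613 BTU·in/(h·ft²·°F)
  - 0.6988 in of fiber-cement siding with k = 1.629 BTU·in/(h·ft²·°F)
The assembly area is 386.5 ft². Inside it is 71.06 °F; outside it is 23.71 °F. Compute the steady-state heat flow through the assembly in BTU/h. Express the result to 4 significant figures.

2.869/0.27 = 10.626
0.9181/0.1613 = 5.6919
0.6988/1.629 = 0.42897
R_total = 0.6965 + 10.626 + 5.6919 + 0.42897 = 17.443 ft²·°F·h/BTU
Q = A·ΔT/R = 386.5 × (71.06 − 23.71) / 17.443 = 1049.2 BTU/h

1049 BTU/h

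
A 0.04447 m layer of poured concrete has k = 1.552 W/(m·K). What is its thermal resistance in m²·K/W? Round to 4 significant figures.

0.02865 m²·K/W

R = L/k = 0.04447/1.552 = 0.028653 m²·K/W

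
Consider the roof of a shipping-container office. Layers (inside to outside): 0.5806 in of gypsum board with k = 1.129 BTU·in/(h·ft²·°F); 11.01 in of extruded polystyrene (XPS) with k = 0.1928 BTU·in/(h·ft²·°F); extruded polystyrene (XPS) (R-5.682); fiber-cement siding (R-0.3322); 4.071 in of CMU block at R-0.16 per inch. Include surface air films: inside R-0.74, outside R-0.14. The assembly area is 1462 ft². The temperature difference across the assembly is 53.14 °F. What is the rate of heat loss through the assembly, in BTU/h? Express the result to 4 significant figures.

1192 BTU/h

0.5806/1.129 = 0.51426
11.01/0.1928 = 57.106
4.071 × 0.16 = 0.65136
R_total = 0.74 + 0.51426 + 57.106 + 5.682 + 0.3322 + 0.65136 + 0.14 = 65.166 ft²·°F·h/BTU
Q = A·ΔT/R = 1462 × 53.14 / 65.166 = 1192.2 BTU/h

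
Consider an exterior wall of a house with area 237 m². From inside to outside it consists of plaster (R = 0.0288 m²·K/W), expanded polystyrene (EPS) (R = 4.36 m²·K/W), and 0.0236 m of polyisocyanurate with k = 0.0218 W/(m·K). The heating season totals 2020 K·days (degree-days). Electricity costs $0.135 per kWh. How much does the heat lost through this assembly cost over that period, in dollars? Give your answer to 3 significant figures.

283 dollars

0.0236/0.0218 = 1.083
R_total = 0.0288 + 4.36 + 1.083 = 5.471 m²·K/W
E = A × HDD × 24 / R / 1000 = 237 × 2020 × 24 / 5.471 / 1000 = 2100 kWh
Cost = 2100 × 0.135 = $283.5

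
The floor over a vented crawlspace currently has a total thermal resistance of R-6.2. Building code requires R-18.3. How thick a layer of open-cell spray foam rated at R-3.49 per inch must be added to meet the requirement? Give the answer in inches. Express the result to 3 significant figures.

ΔR = 18.3 − 6.2 = 12.1 ft²·°F·h/BTU
L = ΔR / (R/in) = 12.1/3.49 = 3.467 in

3.47 in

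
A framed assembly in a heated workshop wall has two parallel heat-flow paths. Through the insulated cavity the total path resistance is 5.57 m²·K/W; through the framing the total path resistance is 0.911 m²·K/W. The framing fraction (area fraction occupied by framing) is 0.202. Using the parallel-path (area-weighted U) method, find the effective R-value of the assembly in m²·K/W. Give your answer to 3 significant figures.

U_eff = 0.798/5.57 + 0.202/0.911 = 0.1433 + 0.2217 = 0.365
R_eff = 1/U_eff = 2.74 m²·K/W

2.74 m²·K/W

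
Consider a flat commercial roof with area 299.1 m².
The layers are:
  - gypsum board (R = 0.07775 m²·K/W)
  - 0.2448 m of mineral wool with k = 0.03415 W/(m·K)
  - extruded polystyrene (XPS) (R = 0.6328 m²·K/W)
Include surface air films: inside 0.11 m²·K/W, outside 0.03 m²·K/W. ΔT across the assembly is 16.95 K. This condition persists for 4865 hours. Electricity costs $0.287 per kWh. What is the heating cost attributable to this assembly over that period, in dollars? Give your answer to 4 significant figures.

882.7 dollars

0.2448/0.03415 = 7.1684
R_total = 0.11 + 0.07775 + 7.1684 + 0.6328 + 0.03 = 8.0189 m²·K/W
Q = 299.1 × 16.95 / 8.0189 = 632.22 W
E = 632.22 W × 4865 h / 1000 = 3075.8 kWh
Cost = 3075.8 × 0.287 = $882.74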